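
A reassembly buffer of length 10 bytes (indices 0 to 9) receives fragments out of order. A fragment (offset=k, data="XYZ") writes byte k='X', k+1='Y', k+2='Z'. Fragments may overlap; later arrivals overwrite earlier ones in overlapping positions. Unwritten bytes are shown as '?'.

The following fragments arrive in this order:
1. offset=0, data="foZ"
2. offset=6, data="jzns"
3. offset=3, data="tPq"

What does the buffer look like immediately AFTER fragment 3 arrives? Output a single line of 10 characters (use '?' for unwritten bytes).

Answer: foZtPqjzns

Derivation:
Fragment 1: offset=0 data="foZ" -> buffer=foZ???????
Fragment 2: offset=6 data="jzns" -> buffer=foZ???jzns
Fragment 3: offset=3 data="tPq" -> buffer=foZtPqjzns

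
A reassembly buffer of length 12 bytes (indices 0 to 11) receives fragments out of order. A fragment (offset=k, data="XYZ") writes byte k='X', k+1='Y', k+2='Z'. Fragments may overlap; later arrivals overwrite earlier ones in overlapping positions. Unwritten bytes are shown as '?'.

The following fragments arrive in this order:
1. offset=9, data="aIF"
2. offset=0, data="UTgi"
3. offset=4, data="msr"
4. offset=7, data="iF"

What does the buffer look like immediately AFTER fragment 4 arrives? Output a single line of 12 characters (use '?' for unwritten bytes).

Answer: UTgimsriFaIF

Derivation:
Fragment 1: offset=9 data="aIF" -> buffer=?????????aIF
Fragment 2: offset=0 data="UTgi" -> buffer=UTgi?????aIF
Fragment 3: offset=4 data="msr" -> buffer=UTgimsr??aIF
Fragment 4: offset=7 data="iF" -> buffer=UTgimsriFaIF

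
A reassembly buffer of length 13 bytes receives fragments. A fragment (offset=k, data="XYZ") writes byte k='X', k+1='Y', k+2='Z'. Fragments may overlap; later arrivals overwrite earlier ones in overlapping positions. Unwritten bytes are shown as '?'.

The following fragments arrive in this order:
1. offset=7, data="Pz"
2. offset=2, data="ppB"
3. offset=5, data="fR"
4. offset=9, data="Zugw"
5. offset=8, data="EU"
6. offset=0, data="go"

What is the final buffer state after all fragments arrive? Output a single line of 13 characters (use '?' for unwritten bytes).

Fragment 1: offset=7 data="Pz" -> buffer=???????Pz????
Fragment 2: offset=2 data="ppB" -> buffer=??ppB??Pz????
Fragment 3: offset=5 data="fR" -> buffer=??ppBfRPz????
Fragment 4: offset=9 data="Zugw" -> buffer=??ppBfRPzZugw
Fragment 5: offset=8 data="EU" -> buffer=??ppBfRPEUugw
Fragment 6: offset=0 data="go" -> buffer=goppBfRPEUugw

Answer: goppBfRPEUugw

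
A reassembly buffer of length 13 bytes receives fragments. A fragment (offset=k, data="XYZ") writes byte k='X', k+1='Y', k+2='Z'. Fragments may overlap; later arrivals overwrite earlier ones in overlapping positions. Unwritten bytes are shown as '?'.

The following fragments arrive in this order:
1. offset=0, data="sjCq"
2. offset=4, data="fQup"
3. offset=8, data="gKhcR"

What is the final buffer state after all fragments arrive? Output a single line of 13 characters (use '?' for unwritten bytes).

Answer: sjCqfQupgKhcR

Derivation:
Fragment 1: offset=0 data="sjCq" -> buffer=sjCq?????????
Fragment 2: offset=4 data="fQup" -> buffer=sjCqfQup?????
Fragment 3: offset=8 data="gKhcR" -> buffer=sjCqfQupgKhcR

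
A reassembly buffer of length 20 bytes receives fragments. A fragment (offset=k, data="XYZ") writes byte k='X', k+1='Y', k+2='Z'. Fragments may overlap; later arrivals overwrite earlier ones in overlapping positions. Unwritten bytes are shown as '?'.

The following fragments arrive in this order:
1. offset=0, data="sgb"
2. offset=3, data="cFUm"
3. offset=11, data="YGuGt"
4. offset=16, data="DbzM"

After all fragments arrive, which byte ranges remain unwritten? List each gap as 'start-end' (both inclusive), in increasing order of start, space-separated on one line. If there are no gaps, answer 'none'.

Fragment 1: offset=0 len=3
Fragment 2: offset=3 len=4
Fragment 3: offset=11 len=5
Fragment 4: offset=16 len=4
Gaps: 7-10

Answer: 7-10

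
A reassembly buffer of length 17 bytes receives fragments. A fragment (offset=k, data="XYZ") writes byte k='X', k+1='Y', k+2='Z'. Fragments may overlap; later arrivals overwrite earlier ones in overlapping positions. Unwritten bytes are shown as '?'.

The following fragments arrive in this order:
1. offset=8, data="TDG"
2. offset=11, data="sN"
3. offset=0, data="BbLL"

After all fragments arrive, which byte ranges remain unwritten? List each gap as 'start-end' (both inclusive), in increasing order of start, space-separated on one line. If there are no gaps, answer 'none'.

Answer: 4-7 13-16

Derivation:
Fragment 1: offset=8 len=3
Fragment 2: offset=11 len=2
Fragment 3: offset=0 len=4
Gaps: 4-7 13-16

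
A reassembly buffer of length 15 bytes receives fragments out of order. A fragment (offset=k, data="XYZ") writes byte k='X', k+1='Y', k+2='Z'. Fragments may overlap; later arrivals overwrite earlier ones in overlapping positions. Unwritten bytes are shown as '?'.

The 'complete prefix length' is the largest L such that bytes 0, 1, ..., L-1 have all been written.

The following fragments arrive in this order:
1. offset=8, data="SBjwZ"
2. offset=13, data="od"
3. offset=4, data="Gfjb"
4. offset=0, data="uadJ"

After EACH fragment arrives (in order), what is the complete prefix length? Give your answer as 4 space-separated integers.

Answer: 0 0 0 15

Derivation:
Fragment 1: offset=8 data="SBjwZ" -> buffer=????????SBjwZ?? -> prefix_len=0
Fragment 2: offset=13 data="od" -> buffer=????????SBjwZod -> prefix_len=0
Fragment 3: offset=4 data="Gfjb" -> buffer=????GfjbSBjwZod -> prefix_len=0
Fragment 4: offset=0 data="uadJ" -> buffer=uadJGfjbSBjwZod -> prefix_len=15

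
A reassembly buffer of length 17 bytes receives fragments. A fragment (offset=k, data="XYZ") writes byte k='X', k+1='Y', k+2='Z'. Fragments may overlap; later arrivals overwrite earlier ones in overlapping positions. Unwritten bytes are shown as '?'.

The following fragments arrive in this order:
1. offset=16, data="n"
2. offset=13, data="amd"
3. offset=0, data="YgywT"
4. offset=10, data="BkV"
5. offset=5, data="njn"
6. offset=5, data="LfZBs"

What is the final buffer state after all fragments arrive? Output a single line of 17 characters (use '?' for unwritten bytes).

Answer: YgywTLfZBsBkVamdn

Derivation:
Fragment 1: offset=16 data="n" -> buffer=????????????????n
Fragment 2: offset=13 data="amd" -> buffer=?????????????amdn
Fragment 3: offset=0 data="YgywT" -> buffer=YgywT????????amdn
Fragment 4: offset=10 data="BkV" -> buffer=YgywT?????BkVamdn
Fragment 5: offset=5 data="njn" -> buffer=YgywTnjn??BkVamdn
Fragment 6: offset=5 data="LfZBs" -> buffer=YgywTLfZBsBkVamdn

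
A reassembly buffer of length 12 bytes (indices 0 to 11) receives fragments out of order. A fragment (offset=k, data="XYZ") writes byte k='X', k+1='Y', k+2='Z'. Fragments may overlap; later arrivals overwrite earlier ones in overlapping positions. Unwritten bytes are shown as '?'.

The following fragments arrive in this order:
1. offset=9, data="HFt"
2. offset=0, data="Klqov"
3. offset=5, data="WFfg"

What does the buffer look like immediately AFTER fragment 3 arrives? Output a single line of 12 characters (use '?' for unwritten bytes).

Fragment 1: offset=9 data="HFt" -> buffer=?????????HFt
Fragment 2: offset=0 data="Klqov" -> buffer=Klqov????HFt
Fragment 3: offset=5 data="WFfg" -> buffer=KlqovWFfgHFt

Answer: KlqovWFfgHFt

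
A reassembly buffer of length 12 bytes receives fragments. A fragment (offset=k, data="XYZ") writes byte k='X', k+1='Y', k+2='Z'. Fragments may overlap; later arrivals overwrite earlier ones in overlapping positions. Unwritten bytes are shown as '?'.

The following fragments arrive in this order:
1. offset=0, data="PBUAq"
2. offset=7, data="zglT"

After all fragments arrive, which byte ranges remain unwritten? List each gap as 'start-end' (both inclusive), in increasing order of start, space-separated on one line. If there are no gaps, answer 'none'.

Answer: 5-6 11-11

Derivation:
Fragment 1: offset=0 len=5
Fragment 2: offset=7 len=4
Gaps: 5-6 11-11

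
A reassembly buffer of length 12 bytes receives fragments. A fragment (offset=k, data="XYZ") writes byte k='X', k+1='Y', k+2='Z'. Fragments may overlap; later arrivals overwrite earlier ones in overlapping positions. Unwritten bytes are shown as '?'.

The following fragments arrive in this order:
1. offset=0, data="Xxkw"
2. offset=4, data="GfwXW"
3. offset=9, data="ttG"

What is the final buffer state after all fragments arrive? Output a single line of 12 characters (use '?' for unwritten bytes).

Answer: XxkwGfwXWttG

Derivation:
Fragment 1: offset=0 data="Xxkw" -> buffer=Xxkw????????
Fragment 2: offset=4 data="GfwXW" -> buffer=XxkwGfwXW???
Fragment 3: offset=9 data="ttG" -> buffer=XxkwGfwXWttG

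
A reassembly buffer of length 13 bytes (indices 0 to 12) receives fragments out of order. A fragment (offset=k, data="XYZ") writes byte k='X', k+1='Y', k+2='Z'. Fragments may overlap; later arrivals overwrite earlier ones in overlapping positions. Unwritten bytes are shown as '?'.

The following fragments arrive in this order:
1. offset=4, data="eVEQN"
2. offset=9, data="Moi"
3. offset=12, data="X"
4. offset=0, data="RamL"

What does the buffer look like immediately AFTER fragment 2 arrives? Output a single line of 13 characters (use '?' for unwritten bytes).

Answer: ????eVEQNMoi?

Derivation:
Fragment 1: offset=4 data="eVEQN" -> buffer=????eVEQN????
Fragment 2: offset=9 data="Moi" -> buffer=????eVEQNMoi?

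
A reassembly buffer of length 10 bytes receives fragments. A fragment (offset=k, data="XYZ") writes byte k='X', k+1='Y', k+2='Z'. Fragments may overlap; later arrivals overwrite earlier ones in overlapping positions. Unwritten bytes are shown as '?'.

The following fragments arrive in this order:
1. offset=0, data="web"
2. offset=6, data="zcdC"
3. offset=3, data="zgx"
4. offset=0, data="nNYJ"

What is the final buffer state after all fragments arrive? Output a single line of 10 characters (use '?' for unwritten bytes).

Answer: nNYJgxzcdC

Derivation:
Fragment 1: offset=0 data="web" -> buffer=web???????
Fragment 2: offset=6 data="zcdC" -> buffer=web???zcdC
Fragment 3: offset=3 data="zgx" -> buffer=webzgxzcdC
Fragment 4: offset=0 data="nNYJ" -> buffer=nNYJgxzcdC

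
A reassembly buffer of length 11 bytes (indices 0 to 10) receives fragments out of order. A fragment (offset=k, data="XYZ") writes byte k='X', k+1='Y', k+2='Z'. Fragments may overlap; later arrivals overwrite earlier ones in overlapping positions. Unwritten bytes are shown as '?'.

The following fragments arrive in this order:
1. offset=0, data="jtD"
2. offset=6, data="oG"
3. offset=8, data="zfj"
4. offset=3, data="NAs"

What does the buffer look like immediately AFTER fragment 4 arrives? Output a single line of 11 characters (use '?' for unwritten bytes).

Fragment 1: offset=0 data="jtD" -> buffer=jtD????????
Fragment 2: offset=6 data="oG" -> buffer=jtD???oG???
Fragment 3: offset=8 data="zfj" -> buffer=jtD???oGzfj
Fragment 4: offset=3 data="NAs" -> buffer=jtDNAsoGzfj

Answer: jtDNAsoGzfj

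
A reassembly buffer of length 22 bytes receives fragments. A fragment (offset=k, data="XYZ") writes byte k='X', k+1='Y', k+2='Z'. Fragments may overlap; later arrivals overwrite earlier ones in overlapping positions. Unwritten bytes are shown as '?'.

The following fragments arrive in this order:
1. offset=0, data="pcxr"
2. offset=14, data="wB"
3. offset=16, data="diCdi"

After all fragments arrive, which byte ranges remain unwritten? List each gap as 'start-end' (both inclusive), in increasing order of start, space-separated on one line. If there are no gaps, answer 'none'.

Answer: 4-13 21-21

Derivation:
Fragment 1: offset=0 len=4
Fragment 2: offset=14 len=2
Fragment 3: offset=16 len=5
Gaps: 4-13 21-21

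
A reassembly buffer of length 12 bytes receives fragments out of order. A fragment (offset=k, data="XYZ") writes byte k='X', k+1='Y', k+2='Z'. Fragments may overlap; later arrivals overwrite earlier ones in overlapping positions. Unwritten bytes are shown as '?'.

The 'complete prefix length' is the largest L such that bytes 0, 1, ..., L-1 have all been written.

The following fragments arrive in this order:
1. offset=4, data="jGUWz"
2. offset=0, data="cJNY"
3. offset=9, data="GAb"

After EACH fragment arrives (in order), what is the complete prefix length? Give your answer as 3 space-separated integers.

Answer: 0 9 12

Derivation:
Fragment 1: offset=4 data="jGUWz" -> buffer=????jGUWz??? -> prefix_len=0
Fragment 2: offset=0 data="cJNY" -> buffer=cJNYjGUWz??? -> prefix_len=9
Fragment 3: offset=9 data="GAb" -> buffer=cJNYjGUWzGAb -> prefix_len=12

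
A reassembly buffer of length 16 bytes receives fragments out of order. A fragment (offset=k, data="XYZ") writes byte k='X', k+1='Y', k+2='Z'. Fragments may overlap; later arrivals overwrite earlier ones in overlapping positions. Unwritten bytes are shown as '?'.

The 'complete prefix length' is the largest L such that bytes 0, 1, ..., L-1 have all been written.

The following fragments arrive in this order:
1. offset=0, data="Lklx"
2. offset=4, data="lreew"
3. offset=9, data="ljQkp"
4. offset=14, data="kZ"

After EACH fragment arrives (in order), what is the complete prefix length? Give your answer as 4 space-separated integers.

Answer: 4 9 14 16

Derivation:
Fragment 1: offset=0 data="Lklx" -> buffer=Lklx???????????? -> prefix_len=4
Fragment 2: offset=4 data="lreew" -> buffer=Lklxlreew??????? -> prefix_len=9
Fragment 3: offset=9 data="ljQkp" -> buffer=LklxlreewljQkp?? -> prefix_len=14
Fragment 4: offset=14 data="kZ" -> buffer=LklxlreewljQkpkZ -> prefix_len=16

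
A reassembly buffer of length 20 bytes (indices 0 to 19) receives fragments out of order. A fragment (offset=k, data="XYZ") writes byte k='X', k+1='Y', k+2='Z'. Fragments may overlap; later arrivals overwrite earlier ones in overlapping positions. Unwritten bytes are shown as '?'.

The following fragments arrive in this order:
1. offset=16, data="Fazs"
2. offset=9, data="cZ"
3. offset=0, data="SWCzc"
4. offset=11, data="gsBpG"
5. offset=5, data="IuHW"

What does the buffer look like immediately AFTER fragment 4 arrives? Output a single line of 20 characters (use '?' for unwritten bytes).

Fragment 1: offset=16 data="Fazs" -> buffer=????????????????Fazs
Fragment 2: offset=9 data="cZ" -> buffer=?????????cZ?????Fazs
Fragment 3: offset=0 data="SWCzc" -> buffer=SWCzc????cZ?????Fazs
Fragment 4: offset=11 data="gsBpG" -> buffer=SWCzc????cZgsBpGFazs

Answer: SWCzc????cZgsBpGFazs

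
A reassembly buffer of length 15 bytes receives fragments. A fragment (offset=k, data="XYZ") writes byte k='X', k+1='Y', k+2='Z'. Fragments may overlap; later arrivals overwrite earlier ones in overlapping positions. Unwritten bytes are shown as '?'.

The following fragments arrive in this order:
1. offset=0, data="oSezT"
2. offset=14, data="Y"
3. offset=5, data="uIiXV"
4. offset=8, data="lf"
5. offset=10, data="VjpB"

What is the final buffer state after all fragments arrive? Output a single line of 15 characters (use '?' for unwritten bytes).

Answer: oSezTuIilfVjpBY

Derivation:
Fragment 1: offset=0 data="oSezT" -> buffer=oSezT??????????
Fragment 2: offset=14 data="Y" -> buffer=oSezT?????????Y
Fragment 3: offset=5 data="uIiXV" -> buffer=oSezTuIiXV????Y
Fragment 4: offset=8 data="lf" -> buffer=oSezTuIilf????Y
Fragment 5: offset=10 data="VjpB" -> buffer=oSezTuIilfVjpBY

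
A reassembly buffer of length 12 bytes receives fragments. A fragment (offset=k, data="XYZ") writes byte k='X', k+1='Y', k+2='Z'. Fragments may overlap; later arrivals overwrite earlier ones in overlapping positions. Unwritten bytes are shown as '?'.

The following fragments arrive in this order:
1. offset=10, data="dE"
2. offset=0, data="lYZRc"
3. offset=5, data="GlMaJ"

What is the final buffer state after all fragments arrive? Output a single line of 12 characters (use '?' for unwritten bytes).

Fragment 1: offset=10 data="dE" -> buffer=??????????dE
Fragment 2: offset=0 data="lYZRc" -> buffer=lYZRc?????dE
Fragment 3: offset=5 data="GlMaJ" -> buffer=lYZRcGlMaJdE

Answer: lYZRcGlMaJdE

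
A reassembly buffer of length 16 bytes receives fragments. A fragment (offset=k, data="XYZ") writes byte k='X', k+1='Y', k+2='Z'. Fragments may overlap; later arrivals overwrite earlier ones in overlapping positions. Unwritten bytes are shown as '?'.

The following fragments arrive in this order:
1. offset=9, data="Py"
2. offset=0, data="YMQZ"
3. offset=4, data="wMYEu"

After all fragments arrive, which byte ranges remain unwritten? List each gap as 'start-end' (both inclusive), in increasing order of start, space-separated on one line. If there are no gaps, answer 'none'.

Fragment 1: offset=9 len=2
Fragment 2: offset=0 len=4
Fragment 3: offset=4 len=5
Gaps: 11-15

Answer: 11-15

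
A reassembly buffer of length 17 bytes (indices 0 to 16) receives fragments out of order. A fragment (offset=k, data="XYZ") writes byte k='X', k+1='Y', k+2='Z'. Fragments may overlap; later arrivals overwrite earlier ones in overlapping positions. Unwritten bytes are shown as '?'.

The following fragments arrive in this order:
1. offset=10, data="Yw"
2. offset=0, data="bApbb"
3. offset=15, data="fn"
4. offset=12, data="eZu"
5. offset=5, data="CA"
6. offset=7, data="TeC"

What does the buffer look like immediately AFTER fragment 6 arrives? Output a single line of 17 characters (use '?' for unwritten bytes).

Answer: bApbbCATeCYweZufn

Derivation:
Fragment 1: offset=10 data="Yw" -> buffer=??????????Yw?????
Fragment 2: offset=0 data="bApbb" -> buffer=bApbb?????Yw?????
Fragment 3: offset=15 data="fn" -> buffer=bApbb?????Yw???fn
Fragment 4: offset=12 data="eZu" -> buffer=bApbb?????YweZufn
Fragment 5: offset=5 data="CA" -> buffer=bApbbCA???YweZufn
Fragment 6: offset=7 data="TeC" -> buffer=bApbbCATeCYweZufn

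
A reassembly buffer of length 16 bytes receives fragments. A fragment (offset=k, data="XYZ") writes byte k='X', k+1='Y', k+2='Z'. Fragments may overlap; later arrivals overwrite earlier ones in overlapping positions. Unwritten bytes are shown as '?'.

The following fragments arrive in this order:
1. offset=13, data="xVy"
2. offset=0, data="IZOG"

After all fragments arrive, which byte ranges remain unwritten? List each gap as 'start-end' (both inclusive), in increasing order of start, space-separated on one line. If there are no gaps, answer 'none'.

Answer: 4-12

Derivation:
Fragment 1: offset=13 len=3
Fragment 2: offset=0 len=4
Gaps: 4-12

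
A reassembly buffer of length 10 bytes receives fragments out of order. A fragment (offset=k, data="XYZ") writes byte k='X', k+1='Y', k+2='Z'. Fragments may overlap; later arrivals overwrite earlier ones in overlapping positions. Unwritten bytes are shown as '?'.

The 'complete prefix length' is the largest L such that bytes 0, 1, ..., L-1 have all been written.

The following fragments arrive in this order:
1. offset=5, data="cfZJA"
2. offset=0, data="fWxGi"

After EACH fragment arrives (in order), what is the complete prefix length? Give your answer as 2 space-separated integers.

Answer: 0 10

Derivation:
Fragment 1: offset=5 data="cfZJA" -> buffer=?????cfZJA -> prefix_len=0
Fragment 2: offset=0 data="fWxGi" -> buffer=fWxGicfZJA -> prefix_len=10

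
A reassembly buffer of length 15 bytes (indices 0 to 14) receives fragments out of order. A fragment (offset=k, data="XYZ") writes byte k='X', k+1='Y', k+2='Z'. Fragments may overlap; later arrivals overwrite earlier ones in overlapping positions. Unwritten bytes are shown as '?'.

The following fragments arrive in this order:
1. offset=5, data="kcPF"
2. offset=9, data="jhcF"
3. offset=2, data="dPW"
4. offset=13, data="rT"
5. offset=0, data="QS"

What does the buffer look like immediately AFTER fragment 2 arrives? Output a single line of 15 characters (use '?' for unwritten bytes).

Answer: ?????kcPFjhcF??

Derivation:
Fragment 1: offset=5 data="kcPF" -> buffer=?????kcPF??????
Fragment 2: offset=9 data="jhcF" -> buffer=?????kcPFjhcF??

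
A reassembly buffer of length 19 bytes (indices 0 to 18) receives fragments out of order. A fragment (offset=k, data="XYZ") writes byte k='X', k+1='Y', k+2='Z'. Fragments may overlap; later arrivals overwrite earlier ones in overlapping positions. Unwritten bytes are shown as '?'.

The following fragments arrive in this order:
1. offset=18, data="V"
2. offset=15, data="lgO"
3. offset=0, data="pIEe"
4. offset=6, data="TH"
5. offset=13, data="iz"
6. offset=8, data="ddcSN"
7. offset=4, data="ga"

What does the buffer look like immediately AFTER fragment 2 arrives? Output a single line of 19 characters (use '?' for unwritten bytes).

Fragment 1: offset=18 data="V" -> buffer=??????????????????V
Fragment 2: offset=15 data="lgO" -> buffer=???????????????lgOV

Answer: ???????????????lgOV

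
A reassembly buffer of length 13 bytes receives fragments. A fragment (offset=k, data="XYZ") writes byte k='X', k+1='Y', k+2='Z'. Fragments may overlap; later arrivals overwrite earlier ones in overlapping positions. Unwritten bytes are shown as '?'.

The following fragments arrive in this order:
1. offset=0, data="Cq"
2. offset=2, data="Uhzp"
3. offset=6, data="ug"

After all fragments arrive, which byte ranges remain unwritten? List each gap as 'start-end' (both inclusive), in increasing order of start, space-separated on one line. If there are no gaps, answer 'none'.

Fragment 1: offset=0 len=2
Fragment 2: offset=2 len=4
Fragment 3: offset=6 len=2
Gaps: 8-12

Answer: 8-12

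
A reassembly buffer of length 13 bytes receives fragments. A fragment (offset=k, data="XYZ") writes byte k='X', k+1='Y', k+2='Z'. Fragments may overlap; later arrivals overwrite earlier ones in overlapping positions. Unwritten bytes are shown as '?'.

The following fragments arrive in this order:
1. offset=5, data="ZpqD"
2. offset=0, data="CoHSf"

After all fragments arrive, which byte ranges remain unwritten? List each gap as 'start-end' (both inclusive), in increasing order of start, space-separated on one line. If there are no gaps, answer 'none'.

Fragment 1: offset=5 len=4
Fragment 2: offset=0 len=5
Gaps: 9-12

Answer: 9-12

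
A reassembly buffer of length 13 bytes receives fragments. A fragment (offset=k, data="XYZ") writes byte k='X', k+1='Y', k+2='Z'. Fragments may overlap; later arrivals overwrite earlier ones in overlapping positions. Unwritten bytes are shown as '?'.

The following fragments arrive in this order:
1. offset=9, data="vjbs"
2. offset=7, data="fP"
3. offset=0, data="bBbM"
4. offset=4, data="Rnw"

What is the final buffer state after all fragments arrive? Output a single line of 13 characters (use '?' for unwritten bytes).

Answer: bBbMRnwfPvjbs

Derivation:
Fragment 1: offset=9 data="vjbs" -> buffer=?????????vjbs
Fragment 2: offset=7 data="fP" -> buffer=???????fPvjbs
Fragment 3: offset=0 data="bBbM" -> buffer=bBbM???fPvjbs
Fragment 4: offset=4 data="Rnw" -> buffer=bBbMRnwfPvjbs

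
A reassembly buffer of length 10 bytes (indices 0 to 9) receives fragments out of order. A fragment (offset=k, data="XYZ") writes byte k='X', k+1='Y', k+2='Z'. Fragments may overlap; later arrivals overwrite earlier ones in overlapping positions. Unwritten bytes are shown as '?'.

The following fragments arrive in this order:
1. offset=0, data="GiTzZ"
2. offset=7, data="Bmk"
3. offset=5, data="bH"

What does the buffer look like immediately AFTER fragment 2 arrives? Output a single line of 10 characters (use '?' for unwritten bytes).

Fragment 1: offset=0 data="GiTzZ" -> buffer=GiTzZ?????
Fragment 2: offset=7 data="Bmk" -> buffer=GiTzZ??Bmk

Answer: GiTzZ??Bmk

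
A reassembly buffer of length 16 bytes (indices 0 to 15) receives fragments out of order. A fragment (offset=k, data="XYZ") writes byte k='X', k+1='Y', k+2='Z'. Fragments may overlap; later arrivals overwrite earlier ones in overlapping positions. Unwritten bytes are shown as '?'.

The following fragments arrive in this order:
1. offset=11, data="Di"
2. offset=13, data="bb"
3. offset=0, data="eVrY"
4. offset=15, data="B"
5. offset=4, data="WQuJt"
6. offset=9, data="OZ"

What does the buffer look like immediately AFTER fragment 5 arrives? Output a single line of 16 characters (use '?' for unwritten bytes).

Answer: eVrYWQuJt??DibbB

Derivation:
Fragment 1: offset=11 data="Di" -> buffer=???????????Di???
Fragment 2: offset=13 data="bb" -> buffer=???????????Dibb?
Fragment 3: offset=0 data="eVrY" -> buffer=eVrY???????Dibb?
Fragment 4: offset=15 data="B" -> buffer=eVrY???????DibbB
Fragment 5: offset=4 data="WQuJt" -> buffer=eVrYWQuJt??DibbB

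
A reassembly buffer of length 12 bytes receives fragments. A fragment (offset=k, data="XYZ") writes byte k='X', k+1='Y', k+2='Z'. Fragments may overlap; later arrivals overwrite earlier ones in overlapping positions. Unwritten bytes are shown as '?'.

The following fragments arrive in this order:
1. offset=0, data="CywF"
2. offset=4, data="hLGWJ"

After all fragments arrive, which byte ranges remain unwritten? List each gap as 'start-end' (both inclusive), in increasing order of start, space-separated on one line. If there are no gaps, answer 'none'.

Fragment 1: offset=0 len=4
Fragment 2: offset=4 len=5
Gaps: 9-11

Answer: 9-11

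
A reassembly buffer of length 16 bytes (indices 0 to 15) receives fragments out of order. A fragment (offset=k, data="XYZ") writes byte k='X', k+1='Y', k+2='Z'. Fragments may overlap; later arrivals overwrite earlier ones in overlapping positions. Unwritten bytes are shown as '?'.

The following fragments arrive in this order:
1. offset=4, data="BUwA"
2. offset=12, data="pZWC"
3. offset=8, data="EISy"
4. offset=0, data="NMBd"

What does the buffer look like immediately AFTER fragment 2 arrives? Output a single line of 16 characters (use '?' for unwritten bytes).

Fragment 1: offset=4 data="BUwA" -> buffer=????BUwA????????
Fragment 2: offset=12 data="pZWC" -> buffer=????BUwA????pZWC

Answer: ????BUwA????pZWC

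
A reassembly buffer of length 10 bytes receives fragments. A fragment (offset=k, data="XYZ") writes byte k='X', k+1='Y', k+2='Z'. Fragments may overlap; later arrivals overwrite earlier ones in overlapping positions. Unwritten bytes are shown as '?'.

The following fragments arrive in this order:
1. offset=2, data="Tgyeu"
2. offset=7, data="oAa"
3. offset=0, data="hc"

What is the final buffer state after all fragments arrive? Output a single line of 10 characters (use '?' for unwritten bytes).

Answer: hcTgyeuoAa

Derivation:
Fragment 1: offset=2 data="Tgyeu" -> buffer=??Tgyeu???
Fragment 2: offset=7 data="oAa" -> buffer=??TgyeuoAa
Fragment 3: offset=0 data="hc" -> buffer=hcTgyeuoAa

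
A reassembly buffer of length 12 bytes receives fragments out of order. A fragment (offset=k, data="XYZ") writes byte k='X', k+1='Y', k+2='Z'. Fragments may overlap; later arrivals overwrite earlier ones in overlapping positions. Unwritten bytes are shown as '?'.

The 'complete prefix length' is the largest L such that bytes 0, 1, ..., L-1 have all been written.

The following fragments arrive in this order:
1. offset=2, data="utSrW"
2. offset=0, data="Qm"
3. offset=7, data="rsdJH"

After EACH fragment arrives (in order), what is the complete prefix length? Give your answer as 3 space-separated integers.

Fragment 1: offset=2 data="utSrW" -> buffer=??utSrW????? -> prefix_len=0
Fragment 2: offset=0 data="Qm" -> buffer=QmutSrW????? -> prefix_len=7
Fragment 3: offset=7 data="rsdJH" -> buffer=QmutSrWrsdJH -> prefix_len=12

Answer: 0 7 12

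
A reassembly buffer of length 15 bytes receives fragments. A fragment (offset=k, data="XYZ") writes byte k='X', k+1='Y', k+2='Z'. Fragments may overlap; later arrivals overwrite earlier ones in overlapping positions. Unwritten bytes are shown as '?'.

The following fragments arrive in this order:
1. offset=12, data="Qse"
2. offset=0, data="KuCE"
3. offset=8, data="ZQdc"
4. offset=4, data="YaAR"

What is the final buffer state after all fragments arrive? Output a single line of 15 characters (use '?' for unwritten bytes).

Answer: KuCEYaARZQdcQse

Derivation:
Fragment 1: offset=12 data="Qse" -> buffer=????????????Qse
Fragment 2: offset=0 data="KuCE" -> buffer=KuCE????????Qse
Fragment 3: offset=8 data="ZQdc" -> buffer=KuCE????ZQdcQse
Fragment 4: offset=4 data="YaAR" -> buffer=KuCEYaARZQdcQse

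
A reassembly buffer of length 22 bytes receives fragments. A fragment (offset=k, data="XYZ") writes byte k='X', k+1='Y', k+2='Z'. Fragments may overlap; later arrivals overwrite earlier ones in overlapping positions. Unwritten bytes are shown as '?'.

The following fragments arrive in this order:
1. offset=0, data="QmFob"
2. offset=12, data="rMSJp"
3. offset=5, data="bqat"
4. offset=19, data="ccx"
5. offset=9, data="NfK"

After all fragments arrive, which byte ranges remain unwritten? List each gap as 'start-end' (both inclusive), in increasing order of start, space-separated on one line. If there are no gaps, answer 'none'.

Fragment 1: offset=0 len=5
Fragment 2: offset=12 len=5
Fragment 3: offset=5 len=4
Fragment 4: offset=19 len=3
Fragment 5: offset=9 len=3
Gaps: 17-18

Answer: 17-18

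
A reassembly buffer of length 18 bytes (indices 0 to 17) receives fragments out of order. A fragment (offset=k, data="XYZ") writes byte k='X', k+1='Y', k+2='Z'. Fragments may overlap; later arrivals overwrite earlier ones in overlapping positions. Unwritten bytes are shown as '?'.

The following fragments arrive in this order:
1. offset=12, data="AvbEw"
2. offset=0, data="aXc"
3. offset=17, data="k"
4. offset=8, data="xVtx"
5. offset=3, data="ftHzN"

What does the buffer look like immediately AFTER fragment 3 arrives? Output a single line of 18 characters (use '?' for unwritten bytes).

Fragment 1: offset=12 data="AvbEw" -> buffer=????????????AvbEw?
Fragment 2: offset=0 data="aXc" -> buffer=aXc?????????AvbEw?
Fragment 3: offset=17 data="k" -> buffer=aXc?????????AvbEwk

Answer: aXc?????????AvbEwk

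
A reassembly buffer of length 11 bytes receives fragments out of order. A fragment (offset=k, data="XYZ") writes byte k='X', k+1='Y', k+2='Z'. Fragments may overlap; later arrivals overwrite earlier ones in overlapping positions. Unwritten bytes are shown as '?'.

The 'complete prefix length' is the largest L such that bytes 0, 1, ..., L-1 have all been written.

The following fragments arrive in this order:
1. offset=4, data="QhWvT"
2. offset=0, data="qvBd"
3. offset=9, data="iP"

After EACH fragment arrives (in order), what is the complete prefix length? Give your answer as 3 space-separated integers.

Fragment 1: offset=4 data="QhWvT" -> buffer=????QhWvT?? -> prefix_len=0
Fragment 2: offset=0 data="qvBd" -> buffer=qvBdQhWvT?? -> prefix_len=9
Fragment 3: offset=9 data="iP" -> buffer=qvBdQhWvTiP -> prefix_len=11

Answer: 0 9 11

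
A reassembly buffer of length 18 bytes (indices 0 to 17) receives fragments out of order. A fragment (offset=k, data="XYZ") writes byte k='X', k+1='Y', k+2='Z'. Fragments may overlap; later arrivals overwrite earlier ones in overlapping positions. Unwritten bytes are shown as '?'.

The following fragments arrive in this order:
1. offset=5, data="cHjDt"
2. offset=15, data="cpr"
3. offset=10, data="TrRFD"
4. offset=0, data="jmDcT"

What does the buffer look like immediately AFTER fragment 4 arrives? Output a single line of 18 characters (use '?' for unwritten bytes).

Answer: jmDcTcHjDtTrRFDcpr

Derivation:
Fragment 1: offset=5 data="cHjDt" -> buffer=?????cHjDt????????
Fragment 2: offset=15 data="cpr" -> buffer=?????cHjDt?????cpr
Fragment 3: offset=10 data="TrRFD" -> buffer=?????cHjDtTrRFDcpr
Fragment 4: offset=0 data="jmDcT" -> buffer=jmDcTcHjDtTrRFDcpr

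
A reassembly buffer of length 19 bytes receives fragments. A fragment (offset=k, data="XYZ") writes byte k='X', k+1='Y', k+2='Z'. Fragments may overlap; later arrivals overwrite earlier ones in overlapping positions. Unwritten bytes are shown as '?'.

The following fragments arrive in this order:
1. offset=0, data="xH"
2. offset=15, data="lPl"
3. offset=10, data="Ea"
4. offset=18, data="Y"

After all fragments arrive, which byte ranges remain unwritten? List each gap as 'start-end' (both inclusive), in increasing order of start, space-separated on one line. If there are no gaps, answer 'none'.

Answer: 2-9 12-14

Derivation:
Fragment 1: offset=0 len=2
Fragment 2: offset=15 len=3
Fragment 3: offset=10 len=2
Fragment 4: offset=18 len=1
Gaps: 2-9 12-14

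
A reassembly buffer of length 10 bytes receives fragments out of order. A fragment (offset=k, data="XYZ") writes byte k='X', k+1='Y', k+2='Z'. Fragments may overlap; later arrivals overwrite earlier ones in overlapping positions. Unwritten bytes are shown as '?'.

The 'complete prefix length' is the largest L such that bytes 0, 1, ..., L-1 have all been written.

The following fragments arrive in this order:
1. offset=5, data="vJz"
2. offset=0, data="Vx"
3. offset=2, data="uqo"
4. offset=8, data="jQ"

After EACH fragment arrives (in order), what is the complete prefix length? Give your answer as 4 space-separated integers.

Answer: 0 2 8 10

Derivation:
Fragment 1: offset=5 data="vJz" -> buffer=?????vJz?? -> prefix_len=0
Fragment 2: offset=0 data="Vx" -> buffer=Vx???vJz?? -> prefix_len=2
Fragment 3: offset=2 data="uqo" -> buffer=VxuqovJz?? -> prefix_len=8
Fragment 4: offset=8 data="jQ" -> buffer=VxuqovJzjQ -> prefix_len=10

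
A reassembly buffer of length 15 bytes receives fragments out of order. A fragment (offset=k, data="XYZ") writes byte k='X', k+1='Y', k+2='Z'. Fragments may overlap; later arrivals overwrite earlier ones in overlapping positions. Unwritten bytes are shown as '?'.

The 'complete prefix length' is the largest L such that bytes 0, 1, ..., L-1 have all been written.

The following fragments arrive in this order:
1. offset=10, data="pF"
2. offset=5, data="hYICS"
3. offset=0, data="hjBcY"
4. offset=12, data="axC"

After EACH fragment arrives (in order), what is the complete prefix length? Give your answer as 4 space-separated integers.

Fragment 1: offset=10 data="pF" -> buffer=??????????pF??? -> prefix_len=0
Fragment 2: offset=5 data="hYICS" -> buffer=?????hYICSpF??? -> prefix_len=0
Fragment 3: offset=0 data="hjBcY" -> buffer=hjBcYhYICSpF??? -> prefix_len=12
Fragment 4: offset=12 data="axC" -> buffer=hjBcYhYICSpFaxC -> prefix_len=15

Answer: 0 0 12 15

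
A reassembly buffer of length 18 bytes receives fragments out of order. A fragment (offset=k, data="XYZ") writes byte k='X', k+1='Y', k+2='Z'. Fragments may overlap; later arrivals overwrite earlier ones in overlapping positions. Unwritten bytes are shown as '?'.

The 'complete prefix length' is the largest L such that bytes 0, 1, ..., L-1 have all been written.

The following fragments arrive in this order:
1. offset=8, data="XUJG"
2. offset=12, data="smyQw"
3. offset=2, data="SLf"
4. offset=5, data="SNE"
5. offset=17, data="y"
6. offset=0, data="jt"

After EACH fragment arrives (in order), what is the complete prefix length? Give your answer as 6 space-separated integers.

Fragment 1: offset=8 data="XUJG" -> buffer=????????XUJG?????? -> prefix_len=0
Fragment 2: offset=12 data="smyQw" -> buffer=????????XUJGsmyQw? -> prefix_len=0
Fragment 3: offset=2 data="SLf" -> buffer=??SLf???XUJGsmyQw? -> prefix_len=0
Fragment 4: offset=5 data="SNE" -> buffer=??SLfSNEXUJGsmyQw? -> prefix_len=0
Fragment 5: offset=17 data="y" -> buffer=??SLfSNEXUJGsmyQwy -> prefix_len=0
Fragment 6: offset=0 data="jt" -> buffer=jtSLfSNEXUJGsmyQwy -> prefix_len=18

Answer: 0 0 0 0 0 18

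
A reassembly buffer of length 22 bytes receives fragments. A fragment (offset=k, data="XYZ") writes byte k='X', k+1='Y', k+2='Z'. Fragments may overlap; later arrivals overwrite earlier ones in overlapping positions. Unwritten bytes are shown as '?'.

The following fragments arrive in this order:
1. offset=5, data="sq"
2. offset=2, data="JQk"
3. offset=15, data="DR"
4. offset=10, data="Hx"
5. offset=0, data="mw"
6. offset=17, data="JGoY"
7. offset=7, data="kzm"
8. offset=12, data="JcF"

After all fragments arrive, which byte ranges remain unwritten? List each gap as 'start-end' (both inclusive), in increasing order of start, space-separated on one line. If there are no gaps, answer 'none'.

Fragment 1: offset=5 len=2
Fragment 2: offset=2 len=3
Fragment 3: offset=15 len=2
Fragment 4: offset=10 len=2
Fragment 5: offset=0 len=2
Fragment 6: offset=17 len=4
Fragment 7: offset=7 len=3
Fragment 8: offset=12 len=3
Gaps: 21-21

Answer: 21-21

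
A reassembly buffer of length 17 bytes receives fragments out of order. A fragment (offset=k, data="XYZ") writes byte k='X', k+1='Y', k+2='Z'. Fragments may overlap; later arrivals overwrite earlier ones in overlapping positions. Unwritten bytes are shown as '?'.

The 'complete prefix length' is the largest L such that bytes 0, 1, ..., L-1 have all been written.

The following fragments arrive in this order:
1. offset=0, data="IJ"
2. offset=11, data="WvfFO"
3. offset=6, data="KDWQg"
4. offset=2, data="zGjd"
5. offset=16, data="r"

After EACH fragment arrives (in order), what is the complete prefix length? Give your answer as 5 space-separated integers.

Answer: 2 2 2 16 17

Derivation:
Fragment 1: offset=0 data="IJ" -> buffer=IJ??????????????? -> prefix_len=2
Fragment 2: offset=11 data="WvfFO" -> buffer=IJ?????????WvfFO? -> prefix_len=2
Fragment 3: offset=6 data="KDWQg" -> buffer=IJ????KDWQgWvfFO? -> prefix_len=2
Fragment 4: offset=2 data="zGjd" -> buffer=IJzGjdKDWQgWvfFO? -> prefix_len=16
Fragment 5: offset=16 data="r" -> buffer=IJzGjdKDWQgWvfFOr -> prefix_len=17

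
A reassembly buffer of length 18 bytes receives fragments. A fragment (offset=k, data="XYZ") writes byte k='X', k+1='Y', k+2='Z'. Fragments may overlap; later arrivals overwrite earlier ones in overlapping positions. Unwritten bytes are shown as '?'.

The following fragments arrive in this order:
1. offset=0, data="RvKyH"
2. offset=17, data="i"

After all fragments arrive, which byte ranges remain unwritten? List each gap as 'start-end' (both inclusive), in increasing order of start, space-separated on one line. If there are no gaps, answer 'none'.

Answer: 5-16

Derivation:
Fragment 1: offset=0 len=5
Fragment 2: offset=17 len=1
Gaps: 5-16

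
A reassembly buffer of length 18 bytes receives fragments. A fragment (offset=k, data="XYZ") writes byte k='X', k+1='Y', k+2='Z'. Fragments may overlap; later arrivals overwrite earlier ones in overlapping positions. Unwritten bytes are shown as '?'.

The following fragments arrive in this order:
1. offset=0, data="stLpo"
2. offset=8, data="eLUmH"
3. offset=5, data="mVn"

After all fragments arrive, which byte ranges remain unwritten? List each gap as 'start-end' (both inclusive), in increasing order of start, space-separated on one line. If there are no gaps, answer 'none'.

Fragment 1: offset=0 len=5
Fragment 2: offset=8 len=5
Fragment 3: offset=5 len=3
Gaps: 13-17

Answer: 13-17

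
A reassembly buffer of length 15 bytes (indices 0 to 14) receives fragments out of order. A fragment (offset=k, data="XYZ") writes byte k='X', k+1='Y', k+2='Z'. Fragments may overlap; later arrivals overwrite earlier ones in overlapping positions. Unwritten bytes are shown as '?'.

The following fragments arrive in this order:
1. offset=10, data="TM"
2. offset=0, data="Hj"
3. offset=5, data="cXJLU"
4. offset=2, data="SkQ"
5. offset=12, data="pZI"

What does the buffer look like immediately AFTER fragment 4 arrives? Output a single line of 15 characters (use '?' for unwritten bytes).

Fragment 1: offset=10 data="TM" -> buffer=??????????TM???
Fragment 2: offset=0 data="Hj" -> buffer=Hj????????TM???
Fragment 3: offset=5 data="cXJLU" -> buffer=Hj???cXJLUTM???
Fragment 4: offset=2 data="SkQ" -> buffer=HjSkQcXJLUTM???

Answer: HjSkQcXJLUTM???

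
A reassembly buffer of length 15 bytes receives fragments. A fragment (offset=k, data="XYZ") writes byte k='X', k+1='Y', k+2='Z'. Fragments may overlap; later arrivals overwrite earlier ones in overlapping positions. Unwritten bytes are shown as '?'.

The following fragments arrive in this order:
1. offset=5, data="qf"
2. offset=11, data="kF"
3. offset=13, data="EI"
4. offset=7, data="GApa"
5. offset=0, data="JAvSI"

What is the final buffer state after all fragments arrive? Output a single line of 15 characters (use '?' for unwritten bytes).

Answer: JAvSIqfGApakFEI

Derivation:
Fragment 1: offset=5 data="qf" -> buffer=?????qf????????
Fragment 2: offset=11 data="kF" -> buffer=?????qf????kF??
Fragment 3: offset=13 data="EI" -> buffer=?????qf????kFEI
Fragment 4: offset=7 data="GApa" -> buffer=?????qfGApakFEI
Fragment 5: offset=0 data="JAvSI" -> buffer=JAvSIqfGApakFEI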